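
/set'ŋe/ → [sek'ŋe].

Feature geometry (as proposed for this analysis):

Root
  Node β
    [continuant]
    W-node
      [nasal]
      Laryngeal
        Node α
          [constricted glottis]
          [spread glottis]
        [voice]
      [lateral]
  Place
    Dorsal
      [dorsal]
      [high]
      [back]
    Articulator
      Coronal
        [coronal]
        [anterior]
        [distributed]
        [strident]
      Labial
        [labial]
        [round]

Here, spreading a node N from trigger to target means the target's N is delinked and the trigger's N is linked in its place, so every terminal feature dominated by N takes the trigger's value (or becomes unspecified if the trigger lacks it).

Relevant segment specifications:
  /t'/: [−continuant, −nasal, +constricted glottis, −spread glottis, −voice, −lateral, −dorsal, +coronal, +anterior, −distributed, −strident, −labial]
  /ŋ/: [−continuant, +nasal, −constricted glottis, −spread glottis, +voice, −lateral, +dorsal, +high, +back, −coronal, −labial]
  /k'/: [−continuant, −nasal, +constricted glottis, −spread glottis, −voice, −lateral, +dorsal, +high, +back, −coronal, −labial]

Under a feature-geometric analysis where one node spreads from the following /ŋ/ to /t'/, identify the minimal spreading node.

/t'/ and [k'] differ in [coronal], [anterior], [distributed], [strident], [dorsal], [high], [back]; every other specified feature is identical.
Tracing each changed feature up the tree, the paths first meet at Place; any lower node misses at least one of them.
If Place spreads, every terminal under it takes /ŋ/'s value, producing [k'] as observed.
Had Root spread, [voice], [nasal] would have taken /ŋ/'s values; they stay as in /t'/, confirming the spreading constituent is exactly Place.

Place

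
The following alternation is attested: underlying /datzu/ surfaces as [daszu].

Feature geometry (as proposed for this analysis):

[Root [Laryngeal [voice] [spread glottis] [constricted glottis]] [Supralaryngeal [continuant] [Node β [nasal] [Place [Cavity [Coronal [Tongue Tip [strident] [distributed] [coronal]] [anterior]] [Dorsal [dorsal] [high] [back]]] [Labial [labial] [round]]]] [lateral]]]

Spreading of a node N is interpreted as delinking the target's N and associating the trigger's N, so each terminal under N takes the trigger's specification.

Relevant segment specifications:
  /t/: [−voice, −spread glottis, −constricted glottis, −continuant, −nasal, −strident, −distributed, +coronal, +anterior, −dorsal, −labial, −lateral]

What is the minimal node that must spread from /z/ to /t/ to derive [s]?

/t/ and [s] differ in [continuant], [strident]; every other specified feature is identical.
In this geometry the lowest node dominating all of them is Supralaryngeal: every daughter of Supralaryngeal dominates only a proper subset, so no lower node suffices.
Delinking /t/'s Supralaryngeal and associating /z/'s Supralaryngeal gives precisely the feature bundle of [s].
Had Root spread, [voice] would have taken /z/'s value; it stays as in /t/, confirming the spreading constituent is exactly Supralaryngeal.

Supralaryngeal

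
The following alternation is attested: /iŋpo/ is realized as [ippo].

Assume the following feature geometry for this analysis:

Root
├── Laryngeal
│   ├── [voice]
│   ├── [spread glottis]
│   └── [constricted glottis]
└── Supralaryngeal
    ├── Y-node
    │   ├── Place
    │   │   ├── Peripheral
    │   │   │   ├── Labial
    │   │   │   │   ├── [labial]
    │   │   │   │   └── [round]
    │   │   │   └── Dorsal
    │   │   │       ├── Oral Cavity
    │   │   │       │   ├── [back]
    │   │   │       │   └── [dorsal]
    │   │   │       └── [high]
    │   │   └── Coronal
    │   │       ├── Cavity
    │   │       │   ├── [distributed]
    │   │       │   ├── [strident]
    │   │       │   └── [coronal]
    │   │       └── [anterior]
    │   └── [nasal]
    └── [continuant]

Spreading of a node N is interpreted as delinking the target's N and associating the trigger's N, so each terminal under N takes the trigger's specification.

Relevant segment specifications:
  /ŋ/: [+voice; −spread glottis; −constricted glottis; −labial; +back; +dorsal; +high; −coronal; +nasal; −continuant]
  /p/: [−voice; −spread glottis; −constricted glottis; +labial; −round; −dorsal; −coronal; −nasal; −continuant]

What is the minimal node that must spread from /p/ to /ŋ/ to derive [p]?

Comparing /ŋ/ with its surface form [p], the features that change are [voice], [nasal], [labial], [round], [dorsal], [high], [back].
In this geometry the lowest node dominating all of them is Root: every daughter of Root dominates only a proper subset, so no lower node suffices.
If Root spreads, every terminal under it takes /p/'s value, producing [p] as observed.

Root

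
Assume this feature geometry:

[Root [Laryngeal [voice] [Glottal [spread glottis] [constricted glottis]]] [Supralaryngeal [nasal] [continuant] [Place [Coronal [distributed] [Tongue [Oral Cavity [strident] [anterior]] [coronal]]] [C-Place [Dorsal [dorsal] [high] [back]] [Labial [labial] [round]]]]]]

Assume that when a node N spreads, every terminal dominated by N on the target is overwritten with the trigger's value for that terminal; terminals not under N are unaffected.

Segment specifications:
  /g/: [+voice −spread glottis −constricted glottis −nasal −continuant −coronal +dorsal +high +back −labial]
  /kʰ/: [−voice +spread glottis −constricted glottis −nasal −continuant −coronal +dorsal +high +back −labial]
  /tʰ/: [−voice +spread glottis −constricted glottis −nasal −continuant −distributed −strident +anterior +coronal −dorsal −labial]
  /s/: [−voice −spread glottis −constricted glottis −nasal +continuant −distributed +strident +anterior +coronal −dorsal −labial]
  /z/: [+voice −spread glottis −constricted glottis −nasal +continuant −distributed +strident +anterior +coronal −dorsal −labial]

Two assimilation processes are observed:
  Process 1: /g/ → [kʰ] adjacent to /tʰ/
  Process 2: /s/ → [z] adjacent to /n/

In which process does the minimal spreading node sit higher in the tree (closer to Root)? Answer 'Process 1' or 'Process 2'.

Process 1: the features that change are [voice], [spread glottis]; the minimal node is Laryngeal (depth 1).
Process 2 alters [voice]; the lowest dominating node is [voice] (depth 2 from Root).
Laryngeal (depth 1) sits above [voice] (depth 2), making Process 1 the one with the higher spreading node.

Process 1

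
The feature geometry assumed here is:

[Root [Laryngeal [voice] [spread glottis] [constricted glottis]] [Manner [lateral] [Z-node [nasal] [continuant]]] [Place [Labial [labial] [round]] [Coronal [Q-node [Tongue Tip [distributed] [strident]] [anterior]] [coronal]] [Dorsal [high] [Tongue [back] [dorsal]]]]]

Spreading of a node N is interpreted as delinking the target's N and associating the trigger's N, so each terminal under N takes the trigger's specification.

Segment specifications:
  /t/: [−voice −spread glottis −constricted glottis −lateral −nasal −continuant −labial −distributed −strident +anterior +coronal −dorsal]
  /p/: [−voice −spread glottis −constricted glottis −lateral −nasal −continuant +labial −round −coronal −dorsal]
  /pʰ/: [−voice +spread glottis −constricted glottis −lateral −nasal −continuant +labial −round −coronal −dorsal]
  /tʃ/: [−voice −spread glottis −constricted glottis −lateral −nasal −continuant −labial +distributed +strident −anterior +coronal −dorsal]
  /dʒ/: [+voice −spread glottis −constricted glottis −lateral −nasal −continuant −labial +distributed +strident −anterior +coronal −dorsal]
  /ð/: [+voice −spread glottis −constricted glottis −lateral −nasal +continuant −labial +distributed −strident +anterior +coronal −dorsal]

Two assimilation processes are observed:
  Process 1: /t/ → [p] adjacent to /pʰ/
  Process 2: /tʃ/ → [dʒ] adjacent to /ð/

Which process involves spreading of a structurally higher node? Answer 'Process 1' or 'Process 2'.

Process 1: the features that change are [labial], [round], [coronal], [anterior], [distributed], [strident]; the minimal node is Place (depth 1).
Process 2 alters [voice]; the lowest dominating node is [voice] (depth 2 from Root).
Depth 1 < depth 2; Process 1 involves the structurally higher constituent Place.

Process 1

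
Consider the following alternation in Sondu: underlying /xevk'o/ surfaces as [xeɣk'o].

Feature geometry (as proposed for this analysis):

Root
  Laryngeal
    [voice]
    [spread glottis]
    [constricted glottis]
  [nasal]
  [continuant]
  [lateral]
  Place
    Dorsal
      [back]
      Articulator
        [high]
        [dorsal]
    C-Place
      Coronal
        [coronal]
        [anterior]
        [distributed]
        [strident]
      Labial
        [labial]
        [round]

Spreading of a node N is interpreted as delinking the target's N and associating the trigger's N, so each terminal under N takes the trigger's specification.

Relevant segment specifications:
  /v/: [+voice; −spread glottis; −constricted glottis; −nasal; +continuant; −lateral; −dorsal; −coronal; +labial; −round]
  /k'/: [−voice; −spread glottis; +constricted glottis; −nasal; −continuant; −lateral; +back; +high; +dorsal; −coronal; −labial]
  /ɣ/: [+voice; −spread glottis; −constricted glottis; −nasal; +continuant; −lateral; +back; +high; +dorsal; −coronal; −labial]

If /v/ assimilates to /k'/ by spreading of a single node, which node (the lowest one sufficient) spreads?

Feature comparison: [labial], [round], [dorsal], [high], [back] differ between /v/ and [ɣ]; the remaining terminals match.
In this geometry the lowest node dominating all of them is Place: every daughter of Place dominates only a proper subset, so no lower node suffices.
If Place spreads, every terminal under it takes /k'/'s value, producing [ɣ] as observed.
[constricted glottis], [voice] — on which /k'/ differs from /v/ — are unchanged, so Root cannot have spread; the constituent is no larger than Place.

Place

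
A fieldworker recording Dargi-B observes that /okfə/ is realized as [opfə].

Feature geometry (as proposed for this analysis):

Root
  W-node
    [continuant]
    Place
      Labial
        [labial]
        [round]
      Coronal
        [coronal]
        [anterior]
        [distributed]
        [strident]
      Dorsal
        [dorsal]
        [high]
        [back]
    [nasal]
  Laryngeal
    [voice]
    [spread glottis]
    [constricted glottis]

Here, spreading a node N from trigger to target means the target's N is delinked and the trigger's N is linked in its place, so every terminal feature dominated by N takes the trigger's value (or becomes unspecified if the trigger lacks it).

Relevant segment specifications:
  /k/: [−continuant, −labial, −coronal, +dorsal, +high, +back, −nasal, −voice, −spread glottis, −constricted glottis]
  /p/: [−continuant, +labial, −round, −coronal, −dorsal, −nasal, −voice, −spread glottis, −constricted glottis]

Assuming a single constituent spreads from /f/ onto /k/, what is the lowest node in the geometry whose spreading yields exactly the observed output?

Place

The alternation /k/ → [p] changes [labial], [round], [dorsal], [high], [back] and nothing else.
In this geometry the lowest node dominating all of them is Place: every daughter of Place dominates only a proper subset, so no lower node suffices.
Spreading Place from /f/ overwrites each of those terminals with /f/'s values, yielding exactly [p].
[continuant] — on which /f/ differs from /k/ — is unchanged, so neither W-node nor anything higher can have spread; the constituent is no larger than Place.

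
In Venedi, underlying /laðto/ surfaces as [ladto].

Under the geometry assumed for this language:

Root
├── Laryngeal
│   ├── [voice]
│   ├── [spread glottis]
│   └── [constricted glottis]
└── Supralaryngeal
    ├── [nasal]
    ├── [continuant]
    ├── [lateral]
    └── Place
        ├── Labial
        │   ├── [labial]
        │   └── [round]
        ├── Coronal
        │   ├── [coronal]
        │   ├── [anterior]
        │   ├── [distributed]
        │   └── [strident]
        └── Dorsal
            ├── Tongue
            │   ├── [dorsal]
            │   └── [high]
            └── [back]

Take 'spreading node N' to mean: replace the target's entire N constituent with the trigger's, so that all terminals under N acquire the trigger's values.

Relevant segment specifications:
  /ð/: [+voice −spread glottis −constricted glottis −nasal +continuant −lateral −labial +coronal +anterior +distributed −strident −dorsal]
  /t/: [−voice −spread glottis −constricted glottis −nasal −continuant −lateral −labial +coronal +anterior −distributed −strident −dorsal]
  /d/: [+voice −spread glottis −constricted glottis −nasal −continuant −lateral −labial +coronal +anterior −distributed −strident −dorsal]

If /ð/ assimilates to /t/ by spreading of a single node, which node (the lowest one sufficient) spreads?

The alternation /ð/ → [d] changes [continuant], [distributed] and nothing else.
Tracing each changed feature up the tree, the paths first meet at Supralaryngeal; any lower node misses at least one of them.
Delinking /ð/'s Supralaryngeal and associating /t/'s Supralaryngeal gives precisely the feature bundle of [d].
[voice] — on which /t/ differs from /ð/ — is unchanged, so Root cannot have spread; the constituent is no larger than Supralaryngeal.

Supralaryngeal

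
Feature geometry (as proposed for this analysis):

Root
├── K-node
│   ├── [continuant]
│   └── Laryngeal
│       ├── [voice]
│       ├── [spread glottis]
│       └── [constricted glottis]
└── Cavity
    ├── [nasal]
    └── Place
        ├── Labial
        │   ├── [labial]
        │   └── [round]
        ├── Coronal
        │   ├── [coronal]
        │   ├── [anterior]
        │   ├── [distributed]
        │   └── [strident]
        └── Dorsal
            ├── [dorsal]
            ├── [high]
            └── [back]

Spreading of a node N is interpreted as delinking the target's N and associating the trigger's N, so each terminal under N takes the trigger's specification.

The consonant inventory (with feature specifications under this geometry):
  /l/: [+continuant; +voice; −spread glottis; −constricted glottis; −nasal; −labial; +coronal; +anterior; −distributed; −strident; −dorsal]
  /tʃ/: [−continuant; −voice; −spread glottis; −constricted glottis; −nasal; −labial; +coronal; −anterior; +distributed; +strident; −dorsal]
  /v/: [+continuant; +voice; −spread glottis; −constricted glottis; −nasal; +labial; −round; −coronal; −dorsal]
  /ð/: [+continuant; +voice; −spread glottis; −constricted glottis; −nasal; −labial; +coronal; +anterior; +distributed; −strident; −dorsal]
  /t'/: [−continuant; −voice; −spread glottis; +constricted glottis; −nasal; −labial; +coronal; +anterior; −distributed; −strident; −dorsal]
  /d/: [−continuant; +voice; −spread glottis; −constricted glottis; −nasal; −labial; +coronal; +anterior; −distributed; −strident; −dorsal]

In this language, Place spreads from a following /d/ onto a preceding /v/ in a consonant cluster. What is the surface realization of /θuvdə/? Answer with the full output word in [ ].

[θuldə]

Place immediately or transitively dominates [labial], [round], [coronal], [anterior], [distributed], [strident], [dorsal], [high], [back].
Spreading Place from /d/ onto /v/ replaces those values with /d/'s: [−labial], [+coronal], [+anterior], [−distributed], [−strident], [−dorsal]. Features outside Place ([continuant], [voice], [spread glottis], …) stay as in /v/.
The resulting bundle matches /l/ in the inventory; substituting it for /v/ gives [θuldə].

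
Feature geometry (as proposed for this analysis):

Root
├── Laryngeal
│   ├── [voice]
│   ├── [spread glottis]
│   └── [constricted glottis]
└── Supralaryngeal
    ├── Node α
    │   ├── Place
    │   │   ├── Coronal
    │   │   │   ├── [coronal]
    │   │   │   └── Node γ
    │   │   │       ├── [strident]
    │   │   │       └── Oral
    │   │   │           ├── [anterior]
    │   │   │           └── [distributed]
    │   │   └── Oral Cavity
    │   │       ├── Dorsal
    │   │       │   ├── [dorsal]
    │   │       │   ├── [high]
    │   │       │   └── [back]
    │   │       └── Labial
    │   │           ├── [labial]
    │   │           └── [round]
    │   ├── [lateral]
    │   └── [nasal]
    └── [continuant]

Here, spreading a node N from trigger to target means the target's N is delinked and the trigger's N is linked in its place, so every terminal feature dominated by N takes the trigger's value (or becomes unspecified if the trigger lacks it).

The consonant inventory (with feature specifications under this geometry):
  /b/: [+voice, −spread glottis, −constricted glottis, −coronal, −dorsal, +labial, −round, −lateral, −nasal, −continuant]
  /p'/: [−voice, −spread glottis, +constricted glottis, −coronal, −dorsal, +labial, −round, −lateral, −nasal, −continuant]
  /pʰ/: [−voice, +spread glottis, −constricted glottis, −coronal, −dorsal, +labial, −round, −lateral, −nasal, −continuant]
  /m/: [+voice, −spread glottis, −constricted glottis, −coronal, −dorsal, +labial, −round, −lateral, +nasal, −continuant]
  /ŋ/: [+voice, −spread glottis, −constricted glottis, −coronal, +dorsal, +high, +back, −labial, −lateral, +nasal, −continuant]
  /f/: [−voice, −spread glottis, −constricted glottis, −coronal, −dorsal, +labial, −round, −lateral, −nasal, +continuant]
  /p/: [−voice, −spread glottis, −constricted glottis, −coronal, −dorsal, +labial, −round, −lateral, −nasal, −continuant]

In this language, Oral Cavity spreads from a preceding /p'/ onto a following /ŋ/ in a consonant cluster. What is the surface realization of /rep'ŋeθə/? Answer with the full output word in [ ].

The Oral Cavity node dominates the terminals [dorsal], [high], [back], [labial], [round].
Spreading Oral Cavity from /p'/ onto /ŋ/ replaces those values with /p'/'s: [−dorsal], [+labial], [−round]. Features outside Oral Cavity ([voice], [spread glottis], [constricted glottis], …) stay as in /ŋ/.
This feature bundle is that of [m], so /rep'ŋeθə/ surfaces as [rep'meθə].

[rep'meθə]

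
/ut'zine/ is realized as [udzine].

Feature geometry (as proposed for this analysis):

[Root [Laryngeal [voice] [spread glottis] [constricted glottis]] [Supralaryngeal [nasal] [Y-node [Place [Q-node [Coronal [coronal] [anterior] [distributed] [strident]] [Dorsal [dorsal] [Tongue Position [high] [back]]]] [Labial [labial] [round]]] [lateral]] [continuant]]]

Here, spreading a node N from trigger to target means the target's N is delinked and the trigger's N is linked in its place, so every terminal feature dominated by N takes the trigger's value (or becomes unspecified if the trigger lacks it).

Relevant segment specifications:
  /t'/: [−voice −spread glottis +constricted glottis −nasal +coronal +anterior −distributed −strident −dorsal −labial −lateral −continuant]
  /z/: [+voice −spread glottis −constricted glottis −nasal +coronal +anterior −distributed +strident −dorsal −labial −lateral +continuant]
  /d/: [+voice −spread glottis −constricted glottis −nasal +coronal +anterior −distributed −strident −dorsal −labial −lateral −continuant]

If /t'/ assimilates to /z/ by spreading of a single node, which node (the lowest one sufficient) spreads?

Laryngeal

The alternation /t'/ → [d] changes [voice], [constricted glottis] and nothing else.
These terminals are all dominated by Laryngeal, and no proper subconstituent of Laryngeal covers them all; Laryngeal is their lowest common ancestor.
Delinking /t'/'s Laryngeal and associating /z/'s Laryngeal gives precisely the feature bundle of [d].
[continuant], [strident] — on which /z/ differs from /t'/ — are unchanged, so Root cannot have spread; the constituent is no larger than Laryngeal.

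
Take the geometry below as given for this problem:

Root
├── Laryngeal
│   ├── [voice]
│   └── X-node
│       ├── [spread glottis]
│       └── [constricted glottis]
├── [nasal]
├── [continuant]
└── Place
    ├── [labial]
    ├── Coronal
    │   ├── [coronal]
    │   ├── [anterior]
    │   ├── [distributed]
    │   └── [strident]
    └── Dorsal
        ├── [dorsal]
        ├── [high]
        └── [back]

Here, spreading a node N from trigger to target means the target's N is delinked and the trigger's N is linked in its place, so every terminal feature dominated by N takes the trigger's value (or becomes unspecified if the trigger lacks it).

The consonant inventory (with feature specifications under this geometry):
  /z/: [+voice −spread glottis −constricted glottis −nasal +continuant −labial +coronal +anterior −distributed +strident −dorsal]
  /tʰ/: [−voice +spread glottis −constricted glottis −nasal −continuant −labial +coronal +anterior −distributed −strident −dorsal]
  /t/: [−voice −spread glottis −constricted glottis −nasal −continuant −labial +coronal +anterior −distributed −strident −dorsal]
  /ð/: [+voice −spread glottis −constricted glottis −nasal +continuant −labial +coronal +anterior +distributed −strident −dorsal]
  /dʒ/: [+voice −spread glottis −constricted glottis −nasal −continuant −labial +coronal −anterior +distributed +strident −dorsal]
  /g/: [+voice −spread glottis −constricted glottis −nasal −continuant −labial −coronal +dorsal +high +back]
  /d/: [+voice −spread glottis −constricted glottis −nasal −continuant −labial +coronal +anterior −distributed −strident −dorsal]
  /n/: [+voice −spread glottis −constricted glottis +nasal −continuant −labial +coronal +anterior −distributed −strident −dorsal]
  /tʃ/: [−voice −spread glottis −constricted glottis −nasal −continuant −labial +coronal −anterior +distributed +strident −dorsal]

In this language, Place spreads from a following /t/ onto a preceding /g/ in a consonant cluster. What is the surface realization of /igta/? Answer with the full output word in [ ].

Place immediately or transitively dominates [labial], [coronal], [anterior], [distributed], [strident], [dorsal], [high], [back].
The target acquires /t/'s values for everything under Place — [−labial], [+coronal], [+anterior], [−distributed], [−strident], [−dorsal] — while keeping its own [voice], [spread glottis], [constricted glottis], ….
Among the inventory, only /d/ has exactly this specification, giving the surface form [idta].

[idta]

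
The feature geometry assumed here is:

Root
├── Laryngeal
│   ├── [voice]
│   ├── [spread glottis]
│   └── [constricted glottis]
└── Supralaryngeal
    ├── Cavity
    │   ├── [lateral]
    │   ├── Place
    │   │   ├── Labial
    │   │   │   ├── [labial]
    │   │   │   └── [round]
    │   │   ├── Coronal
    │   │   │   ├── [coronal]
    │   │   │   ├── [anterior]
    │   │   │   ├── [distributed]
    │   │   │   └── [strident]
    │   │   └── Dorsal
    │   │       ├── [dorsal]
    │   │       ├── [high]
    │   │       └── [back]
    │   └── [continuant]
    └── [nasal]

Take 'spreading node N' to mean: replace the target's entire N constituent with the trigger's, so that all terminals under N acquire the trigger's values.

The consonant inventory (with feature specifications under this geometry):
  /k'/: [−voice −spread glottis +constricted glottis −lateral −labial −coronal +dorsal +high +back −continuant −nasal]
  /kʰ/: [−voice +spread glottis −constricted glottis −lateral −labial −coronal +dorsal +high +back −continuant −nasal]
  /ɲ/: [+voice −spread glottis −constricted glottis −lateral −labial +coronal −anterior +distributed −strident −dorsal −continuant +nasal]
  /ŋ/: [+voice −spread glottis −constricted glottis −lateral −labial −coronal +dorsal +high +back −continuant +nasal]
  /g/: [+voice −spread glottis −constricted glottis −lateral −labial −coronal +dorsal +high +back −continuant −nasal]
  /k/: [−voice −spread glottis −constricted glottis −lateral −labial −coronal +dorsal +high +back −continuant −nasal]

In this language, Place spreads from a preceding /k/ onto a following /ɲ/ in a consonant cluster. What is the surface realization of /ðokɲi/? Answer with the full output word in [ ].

The Place node dominates the terminals [labial], [round], [coronal], [anterior], [distributed], [strident], [dorsal], [high], [back].
The target acquires /k/'s values for everything under Place — [−labial], [−coronal], [+dorsal], [+high], [+back] — while keeping its own [voice], [spread glottis], [constricted glottis], ….
The resulting bundle matches /ŋ/ in the inventory; substituting it for /ɲ/ gives [ðokŋi].

[ðokŋi]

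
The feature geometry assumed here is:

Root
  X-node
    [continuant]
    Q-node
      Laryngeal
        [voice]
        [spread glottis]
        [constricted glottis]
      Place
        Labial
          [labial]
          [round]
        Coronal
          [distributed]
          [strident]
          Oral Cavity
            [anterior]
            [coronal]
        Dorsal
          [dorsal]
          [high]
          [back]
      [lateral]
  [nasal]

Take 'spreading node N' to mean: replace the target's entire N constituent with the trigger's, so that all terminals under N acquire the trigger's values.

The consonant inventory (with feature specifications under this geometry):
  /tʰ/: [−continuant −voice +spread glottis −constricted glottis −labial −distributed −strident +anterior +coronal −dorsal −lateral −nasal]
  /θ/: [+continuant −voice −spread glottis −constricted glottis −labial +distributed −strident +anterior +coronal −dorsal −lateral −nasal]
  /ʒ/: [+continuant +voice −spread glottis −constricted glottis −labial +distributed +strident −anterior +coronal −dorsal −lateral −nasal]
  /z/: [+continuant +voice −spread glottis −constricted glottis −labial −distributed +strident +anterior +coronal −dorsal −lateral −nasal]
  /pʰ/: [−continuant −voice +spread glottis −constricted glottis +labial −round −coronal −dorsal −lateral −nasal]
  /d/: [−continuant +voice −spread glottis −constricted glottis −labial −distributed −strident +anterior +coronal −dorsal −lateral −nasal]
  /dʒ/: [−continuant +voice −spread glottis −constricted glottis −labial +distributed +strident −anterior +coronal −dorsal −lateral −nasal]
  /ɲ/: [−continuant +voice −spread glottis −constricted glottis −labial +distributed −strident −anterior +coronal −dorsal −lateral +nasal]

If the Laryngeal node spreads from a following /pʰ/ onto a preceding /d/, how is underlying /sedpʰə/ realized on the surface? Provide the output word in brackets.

Terminals under Laryngeal in this geometry: [voice], [spread glottis], [constricted glottis].
The target acquires /pʰ/'s values for everything under Laryngeal — [−voice], [+spread glottis], [−constricted glottis] — while keeping its own [continuant], [labial], [distributed], ….
Among the inventory, only /tʰ/ has exactly this specification, giving the surface form [setʰpʰə].

[setʰpʰə]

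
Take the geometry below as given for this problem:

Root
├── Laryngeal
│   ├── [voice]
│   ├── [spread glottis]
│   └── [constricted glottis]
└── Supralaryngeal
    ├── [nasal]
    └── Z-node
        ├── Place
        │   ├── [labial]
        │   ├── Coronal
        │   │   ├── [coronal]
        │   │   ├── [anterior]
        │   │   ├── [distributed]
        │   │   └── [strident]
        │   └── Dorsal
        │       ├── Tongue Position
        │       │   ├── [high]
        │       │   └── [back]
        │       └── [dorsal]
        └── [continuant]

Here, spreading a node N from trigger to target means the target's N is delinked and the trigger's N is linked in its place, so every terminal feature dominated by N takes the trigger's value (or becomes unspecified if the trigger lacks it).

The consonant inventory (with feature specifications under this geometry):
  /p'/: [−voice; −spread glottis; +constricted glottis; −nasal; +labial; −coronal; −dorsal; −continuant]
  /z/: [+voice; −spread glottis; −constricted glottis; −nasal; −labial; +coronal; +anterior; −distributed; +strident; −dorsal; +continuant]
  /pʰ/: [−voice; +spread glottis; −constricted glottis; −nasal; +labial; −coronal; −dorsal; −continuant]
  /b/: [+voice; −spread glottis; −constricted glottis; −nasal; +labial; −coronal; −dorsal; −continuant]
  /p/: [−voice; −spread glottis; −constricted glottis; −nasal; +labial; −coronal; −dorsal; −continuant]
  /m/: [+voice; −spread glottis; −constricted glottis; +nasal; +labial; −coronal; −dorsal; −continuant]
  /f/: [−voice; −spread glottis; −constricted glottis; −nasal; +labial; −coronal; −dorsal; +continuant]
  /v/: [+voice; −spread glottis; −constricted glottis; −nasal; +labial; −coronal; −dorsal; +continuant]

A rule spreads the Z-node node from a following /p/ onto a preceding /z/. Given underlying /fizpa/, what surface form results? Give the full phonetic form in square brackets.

[fibpa]

The Z-node node dominates the terminals [labial], [coronal], [anterior], [distributed], [strident], [high], [back], [dorsal], [continuant].
The target acquires /p/'s values for everything under Z-node — [+labial], [−coronal], [−dorsal], [−continuant] — while keeping its own [voice], [spread glottis], [constricted glottis], ….
Among the inventory, only /b/ has exactly this specification, giving the surface form [fibpa].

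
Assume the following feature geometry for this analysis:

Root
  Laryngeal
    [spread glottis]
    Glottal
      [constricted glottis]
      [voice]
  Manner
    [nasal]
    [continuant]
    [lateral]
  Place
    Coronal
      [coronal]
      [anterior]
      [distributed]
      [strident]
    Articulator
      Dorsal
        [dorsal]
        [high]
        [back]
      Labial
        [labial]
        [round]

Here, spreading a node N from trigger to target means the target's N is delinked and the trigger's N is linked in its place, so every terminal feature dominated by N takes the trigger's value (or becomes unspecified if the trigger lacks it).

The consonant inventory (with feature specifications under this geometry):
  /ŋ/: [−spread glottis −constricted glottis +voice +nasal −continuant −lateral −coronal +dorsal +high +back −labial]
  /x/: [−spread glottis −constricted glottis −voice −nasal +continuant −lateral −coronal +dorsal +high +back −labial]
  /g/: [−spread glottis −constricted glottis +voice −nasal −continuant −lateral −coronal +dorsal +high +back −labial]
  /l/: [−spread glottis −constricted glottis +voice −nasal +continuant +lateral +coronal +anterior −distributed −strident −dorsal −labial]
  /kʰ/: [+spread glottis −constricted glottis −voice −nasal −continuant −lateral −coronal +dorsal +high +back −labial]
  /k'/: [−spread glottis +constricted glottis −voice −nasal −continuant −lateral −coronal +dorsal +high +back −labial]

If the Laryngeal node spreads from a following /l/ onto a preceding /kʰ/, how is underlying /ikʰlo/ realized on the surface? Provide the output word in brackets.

[iglo]

Laryngeal immediately or transitively dominates [spread glottis], [constricted glottis], [voice].
After delinking /kʰ/'s Laryngeal and linking /l/'s, the affected terminals become [−spread glottis], [−constricted glottis], [+voice]; [nasal], [continuant], [lateral], … (outside Laryngeal) are retained from /kʰ/.
Among the inventory, only /g/ has exactly this specification, giving the surface form [iglo].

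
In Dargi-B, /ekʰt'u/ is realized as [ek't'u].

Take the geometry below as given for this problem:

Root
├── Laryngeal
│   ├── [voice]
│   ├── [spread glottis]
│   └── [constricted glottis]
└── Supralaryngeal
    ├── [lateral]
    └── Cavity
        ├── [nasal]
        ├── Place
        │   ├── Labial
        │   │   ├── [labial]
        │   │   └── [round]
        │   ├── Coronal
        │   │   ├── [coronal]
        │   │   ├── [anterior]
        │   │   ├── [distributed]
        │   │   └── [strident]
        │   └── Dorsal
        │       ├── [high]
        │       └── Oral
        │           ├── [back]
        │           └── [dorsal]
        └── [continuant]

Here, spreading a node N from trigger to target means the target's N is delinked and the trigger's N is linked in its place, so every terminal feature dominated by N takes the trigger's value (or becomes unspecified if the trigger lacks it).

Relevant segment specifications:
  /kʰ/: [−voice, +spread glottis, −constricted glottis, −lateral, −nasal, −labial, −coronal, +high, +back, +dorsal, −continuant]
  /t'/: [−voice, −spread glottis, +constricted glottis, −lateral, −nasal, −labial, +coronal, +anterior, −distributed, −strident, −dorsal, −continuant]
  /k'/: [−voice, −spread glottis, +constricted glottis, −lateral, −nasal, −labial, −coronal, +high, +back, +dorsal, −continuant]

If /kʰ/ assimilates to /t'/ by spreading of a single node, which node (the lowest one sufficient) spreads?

Comparing /kʰ/ with its surface form [k'], the features that change are [spread glottis], [constricted glottis].
Tracing each changed feature up the tree, the paths first meet at Laryngeal; any lower node misses at least one of them.
Spreading Laryngeal from /t'/ overwrites each of those terminals with /t'/'s values, yielding exactly [k'].
[coronal], [dorsal] — on which /t'/ differs from /kʰ/ — are unchanged, so Root cannot have spread; the constituent is no larger than Laryngeal.

Laryngeal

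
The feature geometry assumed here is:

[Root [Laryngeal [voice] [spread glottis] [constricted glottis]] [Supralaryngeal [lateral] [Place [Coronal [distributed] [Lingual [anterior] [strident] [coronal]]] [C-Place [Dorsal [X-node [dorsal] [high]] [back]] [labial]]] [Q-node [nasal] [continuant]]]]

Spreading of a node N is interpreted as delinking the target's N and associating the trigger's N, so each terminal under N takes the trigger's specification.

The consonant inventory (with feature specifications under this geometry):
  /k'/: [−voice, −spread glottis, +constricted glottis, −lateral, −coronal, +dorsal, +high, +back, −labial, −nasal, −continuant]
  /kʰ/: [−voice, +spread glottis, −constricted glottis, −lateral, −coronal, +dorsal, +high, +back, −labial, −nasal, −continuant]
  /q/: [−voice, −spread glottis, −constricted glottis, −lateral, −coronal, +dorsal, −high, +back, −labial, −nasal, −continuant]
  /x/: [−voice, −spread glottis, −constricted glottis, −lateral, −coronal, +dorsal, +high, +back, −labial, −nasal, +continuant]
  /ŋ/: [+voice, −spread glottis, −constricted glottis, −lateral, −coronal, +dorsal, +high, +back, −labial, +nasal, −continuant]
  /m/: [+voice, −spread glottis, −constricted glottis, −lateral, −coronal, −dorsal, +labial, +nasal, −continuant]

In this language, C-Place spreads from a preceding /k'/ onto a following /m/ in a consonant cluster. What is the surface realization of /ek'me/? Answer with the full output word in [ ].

[ek'ŋe]

Terminals under C-Place in this geometry: [dorsal], [high], [back], [labial].
Spreading C-Place from /k'/ onto /m/ replaces those values with /k'/'s: [+dorsal], [+high], [+back], [−labial]. Features outside C-Place ([voice], [spread glottis], [constricted glottis], …) stay as in /m/.
Among the inventory, only /ŋ/ has exactly this specification, giving the surface form [ek'ŋe].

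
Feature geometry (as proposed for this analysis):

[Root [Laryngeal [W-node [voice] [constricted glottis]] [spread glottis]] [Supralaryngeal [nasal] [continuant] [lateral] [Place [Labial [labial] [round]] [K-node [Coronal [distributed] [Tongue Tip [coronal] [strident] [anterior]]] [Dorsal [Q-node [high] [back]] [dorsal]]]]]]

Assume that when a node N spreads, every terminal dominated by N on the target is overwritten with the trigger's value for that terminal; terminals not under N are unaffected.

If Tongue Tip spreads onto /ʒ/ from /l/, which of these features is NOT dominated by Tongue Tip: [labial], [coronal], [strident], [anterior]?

Tongue Tip dominates exactly [coronal], [strident], [anterior].
Spreading Tongue Tip replaces [coronal], [strident], [anterior] with the trigger's values, since each sits inside the Tongue Tip constituent.
[labial] attaches under Labial, not under Tongue Tip, so /ʒ/ retains its own value for [labial].

[labial]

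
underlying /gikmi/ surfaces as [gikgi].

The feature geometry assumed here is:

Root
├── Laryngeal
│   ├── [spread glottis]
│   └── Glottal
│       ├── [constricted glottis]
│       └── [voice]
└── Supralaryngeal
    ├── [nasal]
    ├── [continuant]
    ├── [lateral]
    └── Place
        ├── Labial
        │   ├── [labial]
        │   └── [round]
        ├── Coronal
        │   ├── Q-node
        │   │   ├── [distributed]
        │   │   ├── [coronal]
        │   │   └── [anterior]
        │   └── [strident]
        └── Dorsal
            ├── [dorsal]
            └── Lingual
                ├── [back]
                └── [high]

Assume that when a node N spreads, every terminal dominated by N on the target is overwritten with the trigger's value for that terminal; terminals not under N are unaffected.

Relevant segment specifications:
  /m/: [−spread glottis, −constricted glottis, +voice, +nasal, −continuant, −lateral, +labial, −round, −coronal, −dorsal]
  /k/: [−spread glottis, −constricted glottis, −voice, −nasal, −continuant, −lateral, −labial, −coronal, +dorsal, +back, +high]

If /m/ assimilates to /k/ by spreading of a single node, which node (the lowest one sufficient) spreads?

Supralaryngeal

Feature comparison: [nasal], [labial], [round], [dorsal], [high], [back] differ between /m/ and [g]; the remaining terminals match.
Tracing each changed feature up the tree, the paths first meet at Supralaryngeal; any lower node misses at least one of them.
Spreading Supralaryngeal from /k/ overwrites each of those terminals with /k/'s values, yielding exactly [g].
Had Root spread, [voice] would have taken /k/'s value; it stays as in /m/, confirming the spreading constituent is exactly Supralaryngeal.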